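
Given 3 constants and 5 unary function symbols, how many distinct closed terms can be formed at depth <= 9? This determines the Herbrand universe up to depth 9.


Herbrand terms by depth:
Depth 0: 3 constants
Depth 1: 15 new terms (running total: 18)
Depth 2: 75 new terms (running total: 93)
Depth 3: 375 new terms (running total: 468)
Depth 4: 1875 new terms (running total: 2343)
Depth 5: 9375 new terms (running total: 11718)
Depth 6: 46875 new terms (running total: 58593)
Depth 7: 234375 new terms (running total: 292968)
Depth 8: 1171875 new terms (running total: 1464843)
Depth 9: 5859375 new terms (running total: 7324218)
Total distinct ground terms = 7324218

7324218


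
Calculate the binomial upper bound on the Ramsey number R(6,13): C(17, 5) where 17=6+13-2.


R(6,13) <= C(6+13-2, 6-1) = C(17, 5)
C(17, 5) = 17! / (5! * 12!)
= 6188

6188


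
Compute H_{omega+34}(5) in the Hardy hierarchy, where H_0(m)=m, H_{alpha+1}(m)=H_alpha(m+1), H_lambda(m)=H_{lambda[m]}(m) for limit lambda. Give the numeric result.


H_{omega+34}(5):
Unwind the 34 successor steps: H_{omega+34}(5) = H_omega(5+34) = H_omega(39).
H_omega(m) = H_m(m) = m + m = 2m.
Result = 2 * 39 = 78

78


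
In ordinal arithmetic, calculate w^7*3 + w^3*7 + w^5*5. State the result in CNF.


Ordinal addition (w^7*3 + w^3*7) + w^5*5:
alpha's leading term has exponent 7 > beta's exponent 5, so it survives.
alpha's tail term has exponent 3 < beta's exponent 5, so it is absorbed by beta.
In ordinal addition, any term followed by a strictly larger-exponent term is absorbed.
Result = w^7*3 + w^5*5

w^7*3 + w^5*5


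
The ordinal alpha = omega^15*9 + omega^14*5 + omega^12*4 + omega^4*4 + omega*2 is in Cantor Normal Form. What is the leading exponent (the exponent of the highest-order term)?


CNF: omega^15*9 + omega^14*5 + omega^12*4 + omega^4*4 + omega*2
The leading term is omega^15*9, which has exponent 15.

15


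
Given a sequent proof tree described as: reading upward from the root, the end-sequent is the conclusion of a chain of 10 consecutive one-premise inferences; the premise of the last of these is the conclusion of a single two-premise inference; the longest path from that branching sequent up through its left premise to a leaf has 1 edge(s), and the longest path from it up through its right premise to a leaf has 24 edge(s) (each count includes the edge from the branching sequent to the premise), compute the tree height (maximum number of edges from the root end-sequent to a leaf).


Longest path through the left premise: 1 edges (measured from the branching sequent)
Longest path through the right premise: 24 edges
Height of the subtree rooted at the branching sequent: max(1, 24) = 24
The branching sequent sits 10 edges above the root (the chain of one-premise inferences), so height = 24 + 10 = 34

34


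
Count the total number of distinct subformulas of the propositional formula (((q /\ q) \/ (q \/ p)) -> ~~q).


Formula: (((q /\ q) \/ (q \/ p)) -> ~~q)
Subformulas found:
  1. q
  2. p
  3. ~q
  4. ~~q
  5. (q \/ p)
  6. (q /\ q)
  7. ((q /\ q) \/ (q \/ p))
  8. (((q /\ q) \/ (q \/ p)) -> ~~q)
Total distinct subformulas = 8

8


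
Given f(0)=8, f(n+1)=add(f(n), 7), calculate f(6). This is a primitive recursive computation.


f(0) = 8
f(1) = add(f(0), 7) = add(8, 7) = 15
f(2) = add(f(1), 7) = add(15, 7) = 22
f(3) = add(f(2), 7) = add(22, 7) = 29
f(4) = add(f(3), 7) = add(29, 7) = 36
f(5) = add(f(4), 7) = add(36, 7) = 43
f(6) = add(f(5), 7) = add(43, 7) = 50


50


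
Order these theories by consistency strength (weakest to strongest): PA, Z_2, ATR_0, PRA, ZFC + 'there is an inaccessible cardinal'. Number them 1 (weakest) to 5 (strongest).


Ordering by consistency strength:
1. PRA
2. PA
3. ATR_0
4. Z_2
5. ZFC + 'there is an inaccessible cardinal'


PA=2, Z_2=4, ATR_0=3, PRA=1, ZFC + 'there is an inaccessible cardinal'=5


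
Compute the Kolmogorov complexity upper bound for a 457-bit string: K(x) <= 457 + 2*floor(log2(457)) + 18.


floor(log2(457)) = 8
2 * 8 = 16
K(x) <= 457 + 16 + 18 = 491

491


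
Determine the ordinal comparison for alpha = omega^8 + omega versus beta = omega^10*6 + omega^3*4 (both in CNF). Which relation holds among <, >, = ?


Compare term by term from highest exponent:
alpha = omega^8 + omega
beta = omega^10*6 + omega^3*4
Term 1: alpha has omega^8*1, beta has omega^10*6
Term 2: alpha has omega^1*1, beta has omega^3*4
Result: alpha < beta

alpha < beta


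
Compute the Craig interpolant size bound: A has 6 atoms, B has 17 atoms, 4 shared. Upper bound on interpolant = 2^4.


Shared atoms = 4
Craig interpolant size bound = 2^4
= 16

16


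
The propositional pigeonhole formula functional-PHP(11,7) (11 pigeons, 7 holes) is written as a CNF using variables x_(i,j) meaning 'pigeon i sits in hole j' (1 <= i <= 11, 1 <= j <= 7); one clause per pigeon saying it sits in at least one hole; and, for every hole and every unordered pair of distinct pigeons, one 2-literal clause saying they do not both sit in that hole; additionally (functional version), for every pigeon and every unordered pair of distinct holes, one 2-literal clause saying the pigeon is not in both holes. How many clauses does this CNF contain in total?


functional-PHP(11,7): 11 pigeons, 7 holes, 11*7 = 77 variables.
- pigeon clauses: one per pigeon -> 11 clauses
- hole clauses: 7 holes * C(11,2) = 7 * 55 -> 385 clauses
- functional clauses: 11 pigeons * C(7,2) = 11 * 21 -> 231 clauses
Total clauses = 11 + 385 + 231 = 627

627


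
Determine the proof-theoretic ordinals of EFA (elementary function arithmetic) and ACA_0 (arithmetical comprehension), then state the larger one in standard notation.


Proof-theoretic ordinal of EFA (elementary function arithmetic): omega^3
Proof-theoretic ordinal of ACA_0 (arithmetical comprehension): epsilon_0
Comparing: omega^3 < epsilon_0.
The larger ordinal is epsilon_0 (from ACA_0 (arithmetical comprehension)).

epsilon_0


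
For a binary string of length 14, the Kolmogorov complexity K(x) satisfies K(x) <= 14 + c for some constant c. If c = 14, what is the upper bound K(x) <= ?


K(x) <= |x| + c = 14 + 14 = 28

28


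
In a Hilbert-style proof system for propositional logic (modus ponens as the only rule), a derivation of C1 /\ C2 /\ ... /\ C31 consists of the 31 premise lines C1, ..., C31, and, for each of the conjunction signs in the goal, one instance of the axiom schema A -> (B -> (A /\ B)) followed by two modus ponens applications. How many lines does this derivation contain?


Conjoining 31 premises:
- 31 premise lines
- the goal has 30 conjunction signs; each costs 1 axiom instance + 2 MP = 3 lines: 3 * 30 = 90
Total = 31 + 90 = 121 lines.

121


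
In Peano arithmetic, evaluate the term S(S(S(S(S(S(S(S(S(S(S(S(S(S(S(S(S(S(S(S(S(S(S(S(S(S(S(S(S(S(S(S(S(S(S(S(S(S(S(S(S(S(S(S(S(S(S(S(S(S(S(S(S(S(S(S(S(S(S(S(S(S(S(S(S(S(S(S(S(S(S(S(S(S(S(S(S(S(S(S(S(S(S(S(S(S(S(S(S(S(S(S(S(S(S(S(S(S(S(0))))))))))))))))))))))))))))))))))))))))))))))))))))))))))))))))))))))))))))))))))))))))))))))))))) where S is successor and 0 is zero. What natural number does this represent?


Counting successors applied to 0:
99 applications of S to 0 = 99

99


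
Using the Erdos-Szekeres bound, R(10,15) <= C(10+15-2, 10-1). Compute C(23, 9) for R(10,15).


R(10,15) <= C(10+15-2, 10-1) = C(23, 9)
C(23, 9) = 23! / (9! * 14!)
= 817190

817190


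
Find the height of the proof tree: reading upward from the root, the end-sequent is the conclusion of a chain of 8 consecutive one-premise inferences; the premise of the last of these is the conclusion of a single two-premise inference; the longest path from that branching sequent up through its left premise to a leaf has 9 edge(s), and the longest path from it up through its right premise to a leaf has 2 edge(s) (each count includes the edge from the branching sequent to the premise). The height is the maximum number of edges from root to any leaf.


Longest path through the left premise: 9 edges (measured from the branching sequent)
Longest path through the right premise: 2 edges
Height of the subtree rooted at the branching sequent: max(9, 2) = 9
The branching sequent sits 8 edges above the root (the chain of one-premise inferences), so height = 9 + 8 = 17

17


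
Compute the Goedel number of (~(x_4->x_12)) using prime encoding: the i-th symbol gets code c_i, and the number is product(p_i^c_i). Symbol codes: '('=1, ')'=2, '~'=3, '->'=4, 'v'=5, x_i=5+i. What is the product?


Formula: (~(x_4->x_12))
Symbol codes: [1, 3, 1, 9, 4, 17, 2, 2]
Primes: [2, 3, 5, 7, 11, 13, 17, 19]
p_1^1 = 2^1 = 2
p_2^3 = 3^3 = 27
p_3^1 = 5^1 = 5
p_4^9 = 7^9 = 40353607
p_5^4 = 11^4 = 14641
p_6^17 = 13^17 = 8650415919381337933
p_7^2 = 17^2 = 289
p_8^2 = 19^2 = 361
Product = 143965655433511985374100756217601269930

143965655433511985374100756217601269930


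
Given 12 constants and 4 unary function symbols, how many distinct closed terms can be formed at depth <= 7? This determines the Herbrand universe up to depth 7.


Herbrand terms by depth:
Depth 0: 12 constants
Depth 1: 48 new terms (running total: 60)
Depth 2: 192 new terms (running total: 252)
Depth 3: 768 new terms (running total: 1020)
Depth 4: 3072 new terms (running total: 4092)
Depth 5: 12288 new terms (running total: 16380)
Depth 6: 49152 new terms (running total: 65532)
Depth 7: 196608 new terms (running total: 262140)
Total distinct ground terms = 262140

262140


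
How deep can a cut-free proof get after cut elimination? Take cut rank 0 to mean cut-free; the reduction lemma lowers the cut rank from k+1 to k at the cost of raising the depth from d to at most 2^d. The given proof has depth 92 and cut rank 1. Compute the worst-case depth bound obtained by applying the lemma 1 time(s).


Each rank reduction sends depth d to at most 2^d; cut rank r needs r reductions.
2_0(92) = 92
2_1(92) = 2^92 = 4951760157141521099596496896
Cut-free depth bound = 4951760157141521099596496896

4951760157141521099596496896


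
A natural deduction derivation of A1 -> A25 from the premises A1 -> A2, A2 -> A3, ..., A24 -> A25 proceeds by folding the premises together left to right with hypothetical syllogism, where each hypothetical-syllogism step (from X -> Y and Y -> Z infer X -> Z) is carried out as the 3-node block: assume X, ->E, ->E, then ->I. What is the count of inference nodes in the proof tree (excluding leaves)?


There are 24 premises in the chain. The first HS step combines premises 1 and 2; each further premise needs one more HS step.
So 24 premises require 24 - 1 = 23 hypothetical-syllogism steps.
Each HS step uses 3 inference nodes (->E, ->E, ->I).
23 * 3 = 69 total inference nodes.

69


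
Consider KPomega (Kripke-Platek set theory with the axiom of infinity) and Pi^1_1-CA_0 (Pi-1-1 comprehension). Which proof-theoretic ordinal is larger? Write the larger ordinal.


Proof-theoretic ordinal of KPomega (Kripke-Platek set theory with the axiom of infinity): psi_0(epsilon_{Omega+1})
Proof-theoretic ordinal of Pi^1_1-CA_0 (Pi-1-1 comprehension): psi_0(Omega_omega)
Comparing: psi_0(epsilon_{Omega+1}) < psi_0(Omega_omega).
The larger ordinal is psi_0(Omega_omega) (from Pi^1_1-CA_0 (Pi-1-1 comprehension)).

psi_0(Omega_omega)


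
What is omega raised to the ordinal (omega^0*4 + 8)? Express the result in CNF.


omega^(omega^0*4 + 8):
omega^0 = 1, so the exponent is 4 + 8 = 12 (finite ordinal addition).
Result = omega^12, already a single CNF term.

omega^12


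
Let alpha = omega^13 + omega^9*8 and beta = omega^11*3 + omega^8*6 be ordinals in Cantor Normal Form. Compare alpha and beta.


Compare term by term from highest exponent:
alpha = omega^13 + omega^9*8
beta = omega^11*3 + omega^8*6
Term 1: alpha has omega^13*1, beta has omega^11*3
Term 2: alpha has omega^9*8, beta has omega^8*6
Result: alpha > beta

alpha > beta


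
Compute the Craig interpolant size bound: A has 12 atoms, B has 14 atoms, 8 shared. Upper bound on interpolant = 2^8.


Shared atoms = 8
Craig interpolant size bound = 2^8
= 256

256


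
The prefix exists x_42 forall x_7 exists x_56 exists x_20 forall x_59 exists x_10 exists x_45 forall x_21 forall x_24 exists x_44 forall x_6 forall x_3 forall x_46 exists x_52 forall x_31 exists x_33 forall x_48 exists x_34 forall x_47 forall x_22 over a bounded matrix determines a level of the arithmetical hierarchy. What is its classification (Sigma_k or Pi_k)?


Leading quantifier is exists, so the class is Sigma.
Number of quantifier blocks = alternations + 1 = 13 + 1 = 14.
Classification: Sigma_14

Sigma_14


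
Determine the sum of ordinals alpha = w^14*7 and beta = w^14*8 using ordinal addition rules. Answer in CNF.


Ordinal addition w^14*7 + w^14*8:
Both terms have the same exponent 14.
w^e*c + w^e*d = w^e*(c+d).
Result = w^14*(7+8) = w^14*15

w^14*15


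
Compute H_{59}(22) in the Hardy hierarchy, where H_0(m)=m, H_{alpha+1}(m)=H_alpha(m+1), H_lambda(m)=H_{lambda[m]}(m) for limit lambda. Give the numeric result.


H_59(22):
For finite ordinals k, H_k(n) = n + k (each successor step adds 1).
H_59(22) = 22 + 59 = 81

81


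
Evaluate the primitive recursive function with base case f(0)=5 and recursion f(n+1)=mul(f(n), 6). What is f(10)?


f(0) = 5
f(1) = mul(f(0), 6) = mul(5, 6) = 30
f(2) = mul(f(1), 6) = mul(30, 6) = 180
f(3) = mul(f(2), 6) = mul(180, 6) = 1080
f(4) = mul(f(3), 6) = mul(1080, 6) = 6480
f(5) = mul(f(4), 6) = mul(6480, 6) = 38880
f(6) = mul(f(5), 6) = mul(38880, 6) = 233280
f(7) = mul(f(6), 6) = mul(233280, 6) = 1399680
f(8) = mul(f(7), 6) = mul(1399680, 6) = 8398080
f(9) = mul(f(8), 6) = mul(8398080, 6) = 50388480
f(10) = mul(f(9), 6) = mul(50388480, 6) = 302330880


302330880


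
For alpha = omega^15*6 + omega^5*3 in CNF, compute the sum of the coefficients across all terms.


CNF: omega^15*6 + omega^5*3
Coefficients: 6 + 3 = 9

9


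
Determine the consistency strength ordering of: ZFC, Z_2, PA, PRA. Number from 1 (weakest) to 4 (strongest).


Ordering by consistency strength:
1. PRA
2. PA
3. Z_2
4. ZFC


ZFC=4, Z_2=3, PA=2, PRA=1


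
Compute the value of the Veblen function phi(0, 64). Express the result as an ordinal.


phi(0, 64):
phi(0, beta) = omega^beta by definition.
phi(0, 64) = omega^64

omega^64


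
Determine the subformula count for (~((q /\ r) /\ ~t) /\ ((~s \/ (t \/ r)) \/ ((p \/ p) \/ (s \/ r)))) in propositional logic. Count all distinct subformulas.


Formula: (~((q /\ r) /\ ~t) /\ ((~s \/ (t \/ r)) \/ ((p \/ p) \/ (s \/ r))))
Subformulas found:
  1. r
  2. q
  3. s
  4. t
  5. p
  6. ~t
  7. ~s
  8. (p \/ p)
  9. (s \/ r)
  10. (q /\ r)
  11. (t \/ r)
  12. ((q /\ r) /\ ~t)
  13. (~s \/ (t \/ r))
  14. ~((q /\ r) /\ ~t)
  15. ((p \/ p) \/ (s \/ r))
  16. ((~s \/ (t \/ r)) \/ ((p \/ p) \/ (s \/ r)))
  17. (~((q /\ r) /\ ~t) /\ ((~s \/ (t \/ r)) \/ ((p \/ p) \/ (s \/ r))))
Total distinct subformulas = 17

17


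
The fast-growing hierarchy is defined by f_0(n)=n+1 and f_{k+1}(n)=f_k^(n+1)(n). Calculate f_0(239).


f_0(239) = 239 + 1 = 240

240


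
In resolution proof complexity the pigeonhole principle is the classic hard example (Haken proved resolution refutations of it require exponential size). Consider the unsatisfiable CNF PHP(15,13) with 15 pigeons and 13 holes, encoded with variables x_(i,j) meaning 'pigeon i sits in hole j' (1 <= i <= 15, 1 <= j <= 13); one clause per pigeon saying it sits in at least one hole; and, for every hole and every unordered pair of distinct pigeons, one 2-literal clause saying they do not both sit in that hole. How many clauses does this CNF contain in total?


PHP(15,13): 15 pigeons, 13 holes, 15*13 = 195 variables.
- pigeon clauses: one per pigeon -> 15 clauses
- hole clauses: 13 holes * C(15,2) = 13 * 105 -> 1365 clauses
Total clauses = 15 + 1365 = 1380

1380


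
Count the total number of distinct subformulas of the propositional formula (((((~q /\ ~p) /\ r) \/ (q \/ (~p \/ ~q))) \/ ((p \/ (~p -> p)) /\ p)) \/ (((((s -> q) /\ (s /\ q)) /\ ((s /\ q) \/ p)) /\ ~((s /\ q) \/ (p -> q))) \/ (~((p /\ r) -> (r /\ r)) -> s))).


Formula: (((((~q /\ ~p) /\ r) \/ (q \/ (~p \/ ~q))) \/ ((p \/ (~p -> p)) /\ p)) \/ (((((s -> q) /\ (s /\ q)) /\ ((s /\ q) \/ p)) /\ ~((s /\ q) \/ (p -> q))) \/ (~((p /\ r) -> (r /\ r)) -> s)))
Subformulas found:
  1. r
  2. p
  3. q
  4. s
  5. ~p
  6. ~q
  7. (p /\ r)
  8. (p -> q)
  9. (r /\ r)
  10. (s /\ q)
  11. (s -> q)
  12. (~p -> p)
  13. (~p \/ ~q)
  14. (~q /\ ~p)
  15. ((s /\ q) \/ p)
  16. (p \/ (~p -> p))
  17. ((~q /\ ~p) /\ r)
  18. (q \/ (~p \/ ~q))
  19. ((s -> q) /\ (s /\ q))
  20. ((s /\ q) \/ (p -> q))
  21. ((p /\ r) -> (r /\ r))
  22. ~((s /\ q) \/ (p -> q))
  23. ~((p /\ r) -> (r /\ r))
  24. ((p \/ (~p -> p)) /\ p)
  25. (~((p /\ r) -> (r /\ r)) -> s)
  26. (((~q /\ ~p) /\ r) \/ (q \/ (~p \/ ~q)))
  27. (((s -> q) /\ (s /\ q)) /\ ((s /\ q) \/ p))
  28. ((((~q /\ ~p) /\ r) \/ (q \/ (~p \/ ~q))) \/ ((p \/ (~p -> p)) /\ p))
  29. ((((s -> q) /\ (s /\ q)) /\ ((s /\ q) \/ p)) /\ ~((s /\ q) \/ (p -> q)))
  30. (((((s -> q) /\ (s /\ q)) /\ ((s /\ q) \/ p)) /\ ~((s /\ q) \/ (p -> q))) \/ (~((p /\ r) -> (r /\ r)) -> s))
  31. (((((~q /\ ~p) /\ r) \/ (q \/ (~p \/ ~q))) \/ ((p \/ (~p -> p)) /\ p)) \/ (((((s -> q) /\ (s /\ q)) /\ ((s /\ q) \/ p)) /\ ~((s /\ q) \/ (p -> q))) \/ (~((p /\ r) -> (r /\ r)) -> s)))
Total distinct subformulas = 31

31


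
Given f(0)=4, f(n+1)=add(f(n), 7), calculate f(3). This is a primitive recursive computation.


f(0) = 4
f(1) = add(f(0), 7) = add(4, 7) = 11
f(2) = add(f(1), 7) = add(11, 7) = 18
f(3) = add(f(2), 7) = add(18, 7) = 25


25


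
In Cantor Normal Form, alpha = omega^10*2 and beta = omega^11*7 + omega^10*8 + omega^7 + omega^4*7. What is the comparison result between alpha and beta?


Compare term by term from highest exponent:
alpha = omega^10*2
beta = omega^11*7 + omega^10*8 + omega^7 + omega^4*7
Term 1: alpha has omega^10*2, beta has omega^11*7
Term 2: alpha has omega^0*0, beta has omega^10*8
Term 3: alpha has omega^0*0, beta has omega^7*1
Term 4: alpha has omega^0*0, beta has omega^4*7
Result: alpha < beta

alpha < beta


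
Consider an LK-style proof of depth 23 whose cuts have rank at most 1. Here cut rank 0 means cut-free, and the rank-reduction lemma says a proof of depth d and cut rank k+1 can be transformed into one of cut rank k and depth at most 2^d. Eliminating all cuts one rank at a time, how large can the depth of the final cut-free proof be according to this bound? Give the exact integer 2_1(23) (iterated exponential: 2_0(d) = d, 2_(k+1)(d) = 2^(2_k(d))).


Each rank reduction sends depth d to at most 2^d; cut rank r needs r reductions.
2_0(23) = 23
2_1(23) = 2^23 = 8388608
Cut-free depth bound = 8388608

8388608


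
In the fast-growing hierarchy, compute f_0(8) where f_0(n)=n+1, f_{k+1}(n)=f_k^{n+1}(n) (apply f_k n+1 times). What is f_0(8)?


f_0(8) = 8 + 1 = 9

9


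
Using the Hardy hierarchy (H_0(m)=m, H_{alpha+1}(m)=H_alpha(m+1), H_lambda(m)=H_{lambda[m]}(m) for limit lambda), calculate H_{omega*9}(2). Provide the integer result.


H_{omega*9}(2):
For the Hardy hierarchy, H_{omega*k}(n) = 2^k * n.
2^9 = 512.
512 * 2 = 1024

1024


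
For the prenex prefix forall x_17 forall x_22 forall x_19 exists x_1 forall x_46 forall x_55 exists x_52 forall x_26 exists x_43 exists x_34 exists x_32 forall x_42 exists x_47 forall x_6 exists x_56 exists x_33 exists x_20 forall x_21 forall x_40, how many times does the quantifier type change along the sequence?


Walk the prefix and count type changes:
  position 1: forall -> forall
  position 2: forall -> forall
  position 3: forall -> exists <-- alternation
  position 4: exists -> forall <-- alternation
  position 5: forall -> forall
  position 6: forall -> exists <-- alternation
  position 7: exists -> forall <-- alternation
  position 8: forall -> exists <-- alternation
  position 9: exists -> exists
  position 10: exists -> exists
  position 11: exists -> forall <-- alternation
  position 12: forall -> exists <-- alternation
  position 13: exists -> forall <-- alternation
  position 14: forall -> exists <-- alternation
  position 15: exists -> exists
  position 16: exists -> exists
  position 17: exists -> forall <-- alternation
  position 18: forall -> forall
Total alternations = 10

10


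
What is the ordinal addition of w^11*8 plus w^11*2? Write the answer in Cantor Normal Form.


Ordinal addition w^11*8 + w^11*2:
Both terms have the same exponent 11.
w^e*c + w^e*d = w^e*(c+d).
Result = w^11*(8+2) = w^11*10

w^11*10


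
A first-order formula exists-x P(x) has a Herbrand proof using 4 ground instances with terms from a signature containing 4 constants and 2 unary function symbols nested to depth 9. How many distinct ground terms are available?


Herbrand terms by depth:
Depth 0: 4 constants
Depth 1: 8 new terms (running total: 12)
Depth 2: 16 new terms (running total: 28)
Depth 3: 32 new terms (running total: 60)
Depth 4: 64 new terms (running total: 124)
Depth 5: 128 new terms (running total: 252)
Depth 6: 256 new terms (running total: 508)
Depth 7: 512 new terms (running total: 1020)
Depth 8: 1024 new terms (running total: 2044)
Depth 9: 2048 new terms (running total: 4092)
Total distinct ground terms = 4092

4092


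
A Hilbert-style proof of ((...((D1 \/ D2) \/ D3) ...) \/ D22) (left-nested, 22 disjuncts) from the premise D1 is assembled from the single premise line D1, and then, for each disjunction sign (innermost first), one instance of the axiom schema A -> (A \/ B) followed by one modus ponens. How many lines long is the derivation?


Building the left-nested 22-ary disjunction from D1:
- 1 premise line (D1)
- 22 disjuncts means 21 disjunction signs; each needs 1 axiom instance + 1 MP = 2 lines: 2 * 21 = 42
Total = 1 + 42 = 43 lines.

43


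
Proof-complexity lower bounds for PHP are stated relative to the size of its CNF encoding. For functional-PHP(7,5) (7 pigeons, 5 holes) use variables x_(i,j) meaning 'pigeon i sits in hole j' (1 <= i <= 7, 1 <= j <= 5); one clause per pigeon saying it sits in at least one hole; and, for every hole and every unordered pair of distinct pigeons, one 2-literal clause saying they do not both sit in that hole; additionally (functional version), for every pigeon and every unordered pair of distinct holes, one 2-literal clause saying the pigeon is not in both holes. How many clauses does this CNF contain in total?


functional-PHP(7,5): 7 pigeons, 5 holes, 7*5 = 35 variables.
- pigeon clauses: one per pigeon -> 7 clauses
- hole clauses: 5 holes * C(7,2) = 5 * 21 -> 105 clauses
- functional clauses: 7 pigeons * C(5,2) = 7 * 10 -> 70 clauses
Total clauses = 7 + 105 + 70 = 182

182


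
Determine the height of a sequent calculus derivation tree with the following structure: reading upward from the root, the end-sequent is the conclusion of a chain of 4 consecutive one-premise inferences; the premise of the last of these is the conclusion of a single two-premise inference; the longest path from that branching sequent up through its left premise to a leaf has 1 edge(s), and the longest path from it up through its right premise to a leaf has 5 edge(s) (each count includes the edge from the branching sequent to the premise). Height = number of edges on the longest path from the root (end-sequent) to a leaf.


Longest path through the left premise: 1 edges (measured from the branching sequent)
Longest path through the right premise: 5 edges
Height of the subtree rooted at the branching sequent: max(1, 5) = 5
The branching sequent sits 4 edges above the root (the chain of one-premise inferences), so height = 5 + 4 = 9

9


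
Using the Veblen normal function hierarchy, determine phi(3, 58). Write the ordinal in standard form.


phi(3, 58):
phi(3, beta) = eta_beta (the beta-th eta number, fixed point of zeta).
phi(3, 58) = eta_58

eta_58


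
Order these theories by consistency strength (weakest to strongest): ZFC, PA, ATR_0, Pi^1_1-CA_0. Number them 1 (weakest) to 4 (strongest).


Ordering by consistency strength:
1. PA
2. ATR_0
3. Pi^1_1-CA_0
4. ZFC


ZFC=4, PA=1, ATR_0=2, Pi^1_1-CA_0=3


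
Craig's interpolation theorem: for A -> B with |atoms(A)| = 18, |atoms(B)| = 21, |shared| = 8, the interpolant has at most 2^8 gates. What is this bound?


Shared atoms = 8
Craig interpolant size bound = 2^8
= 256

256


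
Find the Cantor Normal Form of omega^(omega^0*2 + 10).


omega^(omega^0*2 + 10):
omega^0 = 1, so the exponent is 2 + 10 = 12 (finite ordinal addition).
Result = omega^12, already a single CNF term.

omega^12


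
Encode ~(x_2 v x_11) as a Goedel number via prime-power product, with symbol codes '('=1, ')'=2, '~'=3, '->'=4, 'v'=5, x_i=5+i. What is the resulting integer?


Formula: ~(x_2 v x_11)
Symbol codes: [3, 1, 7, 5, 16, 2]
Primes: [2, 3, 5, 7, 11, 13]
p_1^3 = 2^3 = 8
p_2^1 = 3^1 = 3
p_3^7 = 5^7 = 78125
p_4^5 = 7^5 = 16807
p_5^16 = 11^16 = 45949729863572161
p_6^2 = 13^2 = 169
Product = 244715309173280035083118125000

244715309173280035083118125000


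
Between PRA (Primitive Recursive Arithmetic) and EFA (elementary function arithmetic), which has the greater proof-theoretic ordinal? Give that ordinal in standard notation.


Proof-theoretic ordinal of PRA (Primitive Recursive Arithmetic): omega^omega
Proof-theoretic ordinal of EFA (elementary function arithmetic): omega^3
Comparing: omega^3 < omega^omega.
The larger ordinal is omega^omega (from PRA (Primitive Recursive Arithmetic)).

omega^omega


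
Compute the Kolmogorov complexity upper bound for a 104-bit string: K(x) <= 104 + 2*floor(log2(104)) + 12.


floor(log2(104)) = 6
2 * 6 = 12
K(x) <= 104 + 12 + 12 = 128

128


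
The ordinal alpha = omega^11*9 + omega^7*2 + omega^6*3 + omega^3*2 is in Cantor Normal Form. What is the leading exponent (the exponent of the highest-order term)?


CNF: omega^11*9 + omega^7*2 + omega^6*3 + omega^3*2
The leading term is omega^11*9, which has exponent 11.

11


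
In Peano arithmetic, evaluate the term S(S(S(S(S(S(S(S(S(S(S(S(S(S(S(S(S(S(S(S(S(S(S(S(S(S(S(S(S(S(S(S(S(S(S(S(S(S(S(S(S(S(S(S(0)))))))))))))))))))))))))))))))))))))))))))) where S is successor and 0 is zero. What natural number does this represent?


Counting successors applied to 0:
44 applications of S to 0 = 44

44


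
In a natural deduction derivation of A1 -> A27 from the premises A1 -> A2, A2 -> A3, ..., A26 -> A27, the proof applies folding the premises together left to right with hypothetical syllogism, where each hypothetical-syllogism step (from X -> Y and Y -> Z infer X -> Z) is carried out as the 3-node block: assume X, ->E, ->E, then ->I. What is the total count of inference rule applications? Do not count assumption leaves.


There are 26 premises in the chain. The first HS step combines premises 1 and 2; each further premise needs one more HS step.
So 26 premises require 26 - 1 = 25 hypothetical-syllogism steps.
Each HS step uses 3 inference nodes (->E, ->E, ->I).
25 * 3 = 75 total inference nodes.

75


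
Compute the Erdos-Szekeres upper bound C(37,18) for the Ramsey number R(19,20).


R(19,20) <= C(19+20-2, 19-1) = C(37, 18)
C(37, 18) = 37! / (18! * 19!)
= 17672631900

17672631900


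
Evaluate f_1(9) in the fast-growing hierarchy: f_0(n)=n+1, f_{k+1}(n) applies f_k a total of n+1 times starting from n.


f_1(9) = f_0^10(9)
f_0 adds 1 each time, applied 10 times.
f_1(9) = 9 + 10 = 19

19


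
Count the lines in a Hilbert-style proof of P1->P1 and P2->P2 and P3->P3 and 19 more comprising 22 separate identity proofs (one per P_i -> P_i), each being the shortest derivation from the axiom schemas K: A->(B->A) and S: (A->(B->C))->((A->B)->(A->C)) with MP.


The shortest proof of A->A from K and S in the Hilbert calculus has exactly 5 lines:
(1) K instance A->((A->A)->A), (2) S instance, (3) MP on 1,2, (4) K instance A->(A->A), (5) MP on 3,4.
For 22 independent identities: 22 * 5 = 110 lines total.

110


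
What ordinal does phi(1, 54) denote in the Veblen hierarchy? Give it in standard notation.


phi(1, 54):
phi(1, beta) = epsilon_beta (the beta-th epsilon number).
phi(1, 54) = epsilon_54

epsilon_54


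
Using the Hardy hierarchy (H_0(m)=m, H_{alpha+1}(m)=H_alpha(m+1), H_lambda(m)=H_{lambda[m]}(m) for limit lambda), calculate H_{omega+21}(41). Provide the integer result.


H_{omega+21}(41):
Unwind the 21 successor steps: H_{omega+21}(41) = H_omega(41+21) = H_omega(62).
H_omega(m) = H_m(m) = m + m = 2m.
Result = 2 * 62 = 124

124


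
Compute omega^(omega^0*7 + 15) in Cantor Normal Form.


omega^(omega^0*7 + 15):
omega^0 = 1, so the exponent is 7 + 15 = 22 (finite ordinal addition).
Result = omega^22, already a single CNF term.

omega^22


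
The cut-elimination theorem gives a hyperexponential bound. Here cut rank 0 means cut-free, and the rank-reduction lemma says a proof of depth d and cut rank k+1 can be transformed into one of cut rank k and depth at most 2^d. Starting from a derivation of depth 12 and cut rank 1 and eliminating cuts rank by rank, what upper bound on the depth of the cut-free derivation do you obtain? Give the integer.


Each rank reduction sends depth d to at most 2^d; cut rank r needs r reductions.
2_0(12) = 12
2_1(12) = 2^12 = 4096
Cut-free depth bound = 4096

4096


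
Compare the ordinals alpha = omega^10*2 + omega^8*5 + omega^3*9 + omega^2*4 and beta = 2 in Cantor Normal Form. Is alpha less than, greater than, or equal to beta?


Compare term by term from highest exponent:
alpha = omega^10*2 + omega^8*5 + omega^3*9 + omega^2*4
beta = 2
Term 1: alpha has omega^10*2, beta has omega^0*2
Term 2: alpha has omega^8*5, beta has omega^0*0
Term 3: alpha has omega^3*9, beta has omega^0*0
Term 4: alpha has omega^2*4, beta has omega^0*0
Result: alpha > beta

alpha > beta


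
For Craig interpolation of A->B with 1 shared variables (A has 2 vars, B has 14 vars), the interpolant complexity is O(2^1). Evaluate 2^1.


Shared atoms = 1
Craig interpolant size bound = 2^1
= 2

2


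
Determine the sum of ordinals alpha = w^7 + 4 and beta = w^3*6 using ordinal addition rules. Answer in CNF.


Ordinal addition (w^7 + 4) + w^3*6:
alpha's leading term has exponent 7 > beta's exponent 3, so it survives.
alpha's tail term has exponent 0 < beta's exponent 3, so it is absorbed by beta.
In ordinal addition, any term followed by a strictly larger-exponent term is absorbed.
Result = w^7 + w^3*6

w^7 + w^3*6


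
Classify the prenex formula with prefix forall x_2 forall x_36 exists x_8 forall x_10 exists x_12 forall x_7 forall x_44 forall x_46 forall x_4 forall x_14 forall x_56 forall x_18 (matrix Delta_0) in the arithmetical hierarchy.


Leading quantifier is forall, so the class is Pi.
Number of quantifier blocks = alternations + 1 = 4 + 1 = 5.
Classification: Pi_5

Pi_5


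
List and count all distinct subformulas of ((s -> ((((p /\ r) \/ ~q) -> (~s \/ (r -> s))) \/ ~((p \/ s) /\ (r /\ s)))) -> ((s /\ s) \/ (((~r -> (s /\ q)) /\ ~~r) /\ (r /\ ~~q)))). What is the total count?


Formula: ((s -> ((((p /\ r) \/ ~q) -> (~s \/ (r -> s))) \/ ~((p \/ s) /\ (r /\ s)))) -> ((s /\ s) \/ (((~r -> (s /\ q)) /\ ~~r) /\ (r /\ ~~q))))
Subformulas found:
  1. r
  2. q
  3. s
  4. p
  5. ~r
  6. ~s
  7. ~q
  8. ~~r
  9. ~~q
  10. (s /\ q)
  11. (s /\ s)
  12. (p /\ r)
  13. (r /\ s)
  14. (p \/ s)
  15. (r -> s)
  16. (r /\ ~~q)
  17. (~r -> (s /\ q))
  18. (~s \/ (r -> s))
  19. ((p /\ r) \/ ~q)
  20. ((p \/ s) /\ (r /\ s))
  21. ~((p \/ s) /\ (r /\ s))
  22. ((~r -> (s /\ q)) /\ ~~r)
  23. (((p /\ r) \/ ~q) -> (~s \/ (r -> s)))
  24. (((~r -> (s /\ q)) /\ ~~r) /\ (r /\ ~~q))
  25. ((s /\ s) \/ (((~r -> (s /\ q)) /\ ~~r) /\ (r /\ ~~q)))
  26. ((((p /\ r) \/ ~q) -> (~s \/ (r -> s))) \/ ~((p \/ s) /\ (r /\ s)))
  27. (s -> ((((p /\ r) \/ ~q) -> (~s \/ (r -> s))) \/ ~((p \/ s) /\ (r /\ s))))
  28. ((s -> ((((p /\ r) \/ ~q) -> (~s \/ (r -> s))) \/ ~((p \/ s) /\ (r /\ s)))) -> ((s /\ s) \/ (((~r -> (s /\ q)) /\ ~~r) /\ (r /\ ~~q))))
Total distinct subformulas = 28

28


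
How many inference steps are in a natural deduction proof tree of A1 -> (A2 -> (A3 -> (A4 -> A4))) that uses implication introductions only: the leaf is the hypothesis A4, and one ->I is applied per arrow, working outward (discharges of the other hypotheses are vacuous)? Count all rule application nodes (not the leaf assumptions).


The formula has 4 arrows (->); its innermost consequent A4 is one of the antecedents,
so the proof starts from the hypothesis leaf A4 (not a rule application) and closes one arrow per ->I.
Building A1 -> (A2 -> (A3 -> (A4 -> A4))) therefore takes 4 nested implication introductions.
Total inference nodes = 4

4


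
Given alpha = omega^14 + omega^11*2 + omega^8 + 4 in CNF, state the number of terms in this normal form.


CNF: omega^14 + omega^11*2 + omega^8 + 4
Count the summands separated by '+':
  term 1: omega^14
  term 2: omega^11*2
  term 3: omega^8
  term 4: 4
Total terms = 4

4


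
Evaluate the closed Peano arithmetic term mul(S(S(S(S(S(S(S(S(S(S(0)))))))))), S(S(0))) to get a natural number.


mul(S^10(0), S^2(0)):
S^10(0) = 10
S^2(0) = 2
10 * 2 = 20

20


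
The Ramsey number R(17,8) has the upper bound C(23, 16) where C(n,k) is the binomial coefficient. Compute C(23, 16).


R(17,8) <= C(17+8-2, 17-1) = C(23, 16)
C(23, 16) = 23! / (16! * 7!)
= 245157

245157


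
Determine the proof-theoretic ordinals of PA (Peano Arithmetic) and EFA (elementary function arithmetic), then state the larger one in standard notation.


Proof-theoretic ordinal of PA (Peano Arithmetic): epsilon_0
Proof-theoretic ordinal of EFA (elementary function arithmetic): omega^3
Comparing: omega^3 < epsilon_0.
The larger ordinal is epsilon_0 (from PA (Peano Arithmetic)).

epsilon_0


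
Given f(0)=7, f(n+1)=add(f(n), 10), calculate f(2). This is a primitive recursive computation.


f(0) = 7
f(1) = add(f(0), 10) = add(7, 10) = 17
f(2) = add(f(1), 10) = add(17, 10) = 27


27


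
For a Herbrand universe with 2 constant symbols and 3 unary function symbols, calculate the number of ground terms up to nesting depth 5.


Herbrand terms by depth:
Depth 0: 2 constants
Depth 1: 6 new terms (running total: 8)
Depth 2: 18 new terms (running total: 26)
Depth 3: 54 new terms (running total: 80)
Depth 4: 162 new terms (running total: 242)
Depth 5: 486 new terms (running total: 728)
Total distinct ground terms = 728

728


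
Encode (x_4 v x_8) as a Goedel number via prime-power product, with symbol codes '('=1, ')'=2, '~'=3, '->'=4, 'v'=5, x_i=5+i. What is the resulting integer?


Formula: (x_4 v x_8)
Symbol codes: [1, 9, 5, 13, 2]
Primes: [2, 3, 5, 7, 11]
p_1^1 = 2^1 = 2
p_2^9 = 3^9 = 19683
p_3^5 = 5^5 = 3125
p_4^13 = 7^13 = 96889010407
p_5^2 = 11^2 = 121
Product = 1442218958829741881250

1442218958829741881250


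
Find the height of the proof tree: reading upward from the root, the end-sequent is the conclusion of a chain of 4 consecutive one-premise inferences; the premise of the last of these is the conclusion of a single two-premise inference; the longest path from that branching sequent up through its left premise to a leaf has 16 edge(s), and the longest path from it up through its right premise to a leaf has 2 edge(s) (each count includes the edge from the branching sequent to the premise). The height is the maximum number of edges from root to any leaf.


Longest path through the left premise: 16 edges (measured from the branching sequent)
Longest path through the right premise: 2 edges
Height of the subtree rooted at the branching sequent: max(16, 2) = 16
The branching sequent sits 4 edges above the root (the chain of one-premise inferences), so height = 16 + 4 = 20

20


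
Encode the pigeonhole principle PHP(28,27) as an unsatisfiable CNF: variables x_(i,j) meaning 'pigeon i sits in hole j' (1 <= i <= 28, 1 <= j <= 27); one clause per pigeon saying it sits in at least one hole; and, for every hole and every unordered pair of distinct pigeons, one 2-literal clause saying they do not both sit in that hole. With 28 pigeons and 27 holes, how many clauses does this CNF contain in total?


PHP(28,27): 28 pigeons, 27 holes, 28*27 = 756 variables.
- pigeon clauses: one per pigeon -> 28 clauses
- hole clauses: 27 holes * C(28,2) = 27 * 378 -> 10206 clauses
Total clauses = 28 + 10206 = 10234

10234


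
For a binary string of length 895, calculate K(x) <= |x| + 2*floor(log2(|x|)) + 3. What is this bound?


floor(log2(895)) = 9
2 * 9 = 18
K(x) <= 895 + 18 + 3 = 916

916


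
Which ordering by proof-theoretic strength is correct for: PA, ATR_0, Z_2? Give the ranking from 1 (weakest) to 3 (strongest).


Ordering by consistency strength:
1. PA
2. ATR_0
3. Z_2


PA=1, ATR_0=2, Z_2=3


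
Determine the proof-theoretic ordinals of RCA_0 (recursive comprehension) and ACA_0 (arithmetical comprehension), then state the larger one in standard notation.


Proof-theoretic ordinal of RCA_0 (recursive comprehension): omega^omega
Proof-theoretic ordinal of ACA_0 (arithmetical comprehension): epsilon_0
Comparing: omega^omega < epsilon_0.
The larger ordinal is epsilon_0 (from ACA_0 (arithmetical comprehension)).

epsilon_0


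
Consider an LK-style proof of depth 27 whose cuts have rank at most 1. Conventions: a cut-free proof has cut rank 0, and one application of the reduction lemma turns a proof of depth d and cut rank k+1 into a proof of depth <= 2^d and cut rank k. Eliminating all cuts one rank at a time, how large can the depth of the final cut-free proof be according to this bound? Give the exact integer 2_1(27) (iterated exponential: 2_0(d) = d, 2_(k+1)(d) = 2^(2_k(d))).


Each rank reduction sends depth d to at most 2^d; cut rank r needs r reductions.
2_0(27) = 27
2_1(27) = 2^27 = 134217728
Cut-free depth bound = 134217728

134217728


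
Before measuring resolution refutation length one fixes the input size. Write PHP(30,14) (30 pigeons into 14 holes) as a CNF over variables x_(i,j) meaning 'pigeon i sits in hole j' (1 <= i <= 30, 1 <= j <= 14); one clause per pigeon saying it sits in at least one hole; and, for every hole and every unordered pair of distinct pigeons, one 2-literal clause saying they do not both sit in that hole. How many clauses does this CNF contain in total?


PHP(30,14): 30 pigeons, 14 holes, 30*14 = 420 variables.
- pigeon clauses: one per pigeon -> 30 clauses
- hole clauses: 14 holes * C(30,2) = 14 * 435 -> 6090 clauses
Total clauses = 30 + 6090 = 6120

6120


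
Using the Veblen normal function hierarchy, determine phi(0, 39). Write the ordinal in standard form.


phi(0, 39):
phi(0, beta) = omega^beta by definition.
phi(0, 39) = omega^39

omega^39


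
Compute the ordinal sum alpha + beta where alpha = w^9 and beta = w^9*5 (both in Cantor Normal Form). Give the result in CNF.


Ordinal addition w^9 + w^9*5:
Both terms have the same exponent 9.
w^e*c + w^e*d = w^e*(c+d).
Result = w^9*(1+5) = w^9*6

w^9*6


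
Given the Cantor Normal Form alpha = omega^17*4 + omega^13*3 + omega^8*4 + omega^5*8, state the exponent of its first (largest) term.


CNF: omega^17*4 + omega^13*3 + omega^8*4 + omega^5*8
The leading term is omega^17*4, which has exponent 17.

17


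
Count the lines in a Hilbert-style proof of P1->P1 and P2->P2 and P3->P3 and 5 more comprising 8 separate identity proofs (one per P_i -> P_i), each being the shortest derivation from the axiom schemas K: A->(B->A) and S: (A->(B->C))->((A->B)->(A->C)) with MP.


The shortest proof of A->A from K and S in the Hilbert calculus has exactly 5 lines:
(1) K instance A->((A->A)->A), (2) S instance, (3) MP on 1,2, (4) K instance A->(A->A), (5) MP on 3,4.
For 8 independent identities: 8 * 5 = 40 lines total.

40


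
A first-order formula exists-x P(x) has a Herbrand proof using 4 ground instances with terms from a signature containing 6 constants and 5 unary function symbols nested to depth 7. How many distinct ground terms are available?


Herbrand terms by depth:
Depth 0: 6 constants
Depth 1: 30 new terms (running total: 36)
Depth 2: 150 new terms (running total: 186)
Depth 3: 750 new terms (running total: 936)
Depth 4: 3750 new terms (running total: 4686)
Depth 5: 18750 new terms (running total: 23436)
Depth 6: 93750 new terms (running total: 117186)
Depth 7: 468750 new terms (running total: 585936)
Total distinct ground terms = 585936

585936
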